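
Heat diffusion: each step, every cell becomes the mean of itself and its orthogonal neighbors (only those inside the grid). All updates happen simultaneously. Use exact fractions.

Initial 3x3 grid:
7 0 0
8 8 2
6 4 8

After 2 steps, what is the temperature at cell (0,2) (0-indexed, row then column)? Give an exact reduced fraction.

Answer: 107/36

Derivation:
Step 1: cell (0,2) = 2/3
Step 2: cell (0,2) = 107/36
Full grid after step 2:
  16/3 829/240 107/36
  453/80 132/25 427/120
  79/12 647/120 47/9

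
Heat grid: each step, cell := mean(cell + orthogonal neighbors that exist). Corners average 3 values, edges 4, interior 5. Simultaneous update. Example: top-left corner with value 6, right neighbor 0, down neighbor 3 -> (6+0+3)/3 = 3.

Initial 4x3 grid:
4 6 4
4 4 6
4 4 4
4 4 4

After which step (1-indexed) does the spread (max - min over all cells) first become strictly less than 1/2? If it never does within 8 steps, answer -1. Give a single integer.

Answer: 5

Derivation:
Step 1: max=16/3, min=4, spread=4/3
Step 2: max=193/40, min=4, spread=33/40
Step 3: max=5179/1080, min=4, spread=859/1080
Step 4: max=300803/64800, min=3679/900, spread=7183/12960
Step 5: max=17891077/3888000, min=222211/54000, spread=378377/777600
  -> spread < 1/2 first at step 5
Step 6: max=1058781623/233280000, min=2249789/540000, spread=3474911/9331200
Step 7: max=63070000357/13996800000, min=203853989/48600000, spread=174402061/559872000
Step 8: max=3756516566063/839808000000, min=24639816727/5832000000, spread=1667063659/6718464000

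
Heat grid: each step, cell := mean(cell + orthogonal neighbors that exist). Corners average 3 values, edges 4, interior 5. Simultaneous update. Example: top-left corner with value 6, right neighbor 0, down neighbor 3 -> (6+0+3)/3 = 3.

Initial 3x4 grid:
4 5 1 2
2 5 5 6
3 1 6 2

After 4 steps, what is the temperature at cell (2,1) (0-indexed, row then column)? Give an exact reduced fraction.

Step 1: cell (2,1) = 15/4
Step 2: cell (2,1) = 257/80
Step 3: cell (2,1) = 2853/800
Step 4: cell (2,1) = 252043/72000
Full grid after step 4:
  228487/64800 192001/54000 66517/18000 158363/43200
  1466303/432000 162553/45000 1330649/360000 3311881/864000
  18301/5400 252043/72000 822829/216000 499439/129600

Answer: 252043/72000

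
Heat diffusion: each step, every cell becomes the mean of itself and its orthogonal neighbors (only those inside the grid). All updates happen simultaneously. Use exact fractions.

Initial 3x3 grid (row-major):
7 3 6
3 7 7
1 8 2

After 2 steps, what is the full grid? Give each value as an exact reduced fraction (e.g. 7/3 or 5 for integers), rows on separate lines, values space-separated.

Answer: 175/36 1261/240 199/36
553/120 517/100 221/40
13/3 593/120 47/9

Derivation:
After step 1:
  13/3 23/4 16/3
  9/2 28/5 11/2
  4 9/2 17/3
After step 2:
  175/36 1261/240 199/36
  553/120 517/100 221/40
  13/3 593/120 47/9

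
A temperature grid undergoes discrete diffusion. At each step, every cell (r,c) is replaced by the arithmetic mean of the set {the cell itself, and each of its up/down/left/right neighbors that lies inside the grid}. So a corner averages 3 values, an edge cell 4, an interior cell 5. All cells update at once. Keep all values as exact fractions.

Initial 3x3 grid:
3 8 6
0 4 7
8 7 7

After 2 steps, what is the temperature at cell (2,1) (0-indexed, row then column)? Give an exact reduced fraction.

Answer: 237/40

Derivation:
Step 1: cell (2,1) = 13/2
Step 2: cell (2,1) = 237/40
Full grid after step 2:
  38/9 1267/240 73/12
  1057/240 267/50 63/10
  61/12 237/40 13/2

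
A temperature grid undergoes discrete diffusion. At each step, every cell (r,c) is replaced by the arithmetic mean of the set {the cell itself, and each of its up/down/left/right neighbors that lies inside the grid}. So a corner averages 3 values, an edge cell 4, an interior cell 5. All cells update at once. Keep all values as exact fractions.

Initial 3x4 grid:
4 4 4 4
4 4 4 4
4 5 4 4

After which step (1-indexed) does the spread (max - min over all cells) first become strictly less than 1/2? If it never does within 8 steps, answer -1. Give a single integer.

Step 1: max=13/3, min=4, spread=1/3
  -> spread < 1/2 first at step 1
Step 2: max=511/120, min=4, spread=31/120
Step 3: max=4531/1080, min=4, spread=211/1080
Step 4: max=448897/108000, min=7247/1800, spread=14077/108000
Step 5: max=4028407/972000, min=435683/108000, spread=5363/48600
Step 6: max=120380809/29160000, min=242869/60000, spread=93859/1166400
Step 7: max=7208674481/1749600000, min=394136467/97200000, spread=4568723/69984000
Step 8: max=431684435629/104976000000, min=11845618889/2916000000, spread=8387449/167961600

Answer: 1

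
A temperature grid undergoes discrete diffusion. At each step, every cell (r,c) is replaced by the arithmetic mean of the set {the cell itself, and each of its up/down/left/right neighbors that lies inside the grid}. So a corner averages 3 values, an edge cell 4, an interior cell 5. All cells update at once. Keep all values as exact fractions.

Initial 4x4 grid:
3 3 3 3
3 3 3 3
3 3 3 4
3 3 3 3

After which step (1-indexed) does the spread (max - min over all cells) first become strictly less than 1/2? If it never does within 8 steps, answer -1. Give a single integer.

Answer: 1

Derivation:
Step 1: max=10/3, min=3, spread=1/3
  -> spread < 1/2 first at step 1
Step 2: max=391/120, min=3, spread=31/120
Step 3: max=3451/1080, min=3, spread=211/1080
Step 4: max=340843/108000, min=3, spread=16843/108000
Step 5: max=3054643/972000, min=27079/9000, spread=130111/972000
Step 6: max=91122367/29160000, min=1627159/540000, spread=3255781/29160000
Step 7: max=2724753691/874800000, min=1631107/540000, spread=82360351/874800000
Step 8: max=81483316891/26244000000, min=294106441/97200000, spread=2074577821/26244000000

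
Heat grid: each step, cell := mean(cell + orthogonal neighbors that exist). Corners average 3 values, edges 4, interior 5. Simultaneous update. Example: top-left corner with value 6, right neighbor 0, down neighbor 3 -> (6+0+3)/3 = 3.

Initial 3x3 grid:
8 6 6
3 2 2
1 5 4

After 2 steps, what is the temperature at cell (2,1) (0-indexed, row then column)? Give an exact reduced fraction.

Step 1: cell (2,1) = 3
Step 2: cell (2,1) = 199/60
Full grid after step 2:
  44/9 583/120 41/9
  473/120 191/50 463/120
  19/6 199/60 61/18

Answer: 199/60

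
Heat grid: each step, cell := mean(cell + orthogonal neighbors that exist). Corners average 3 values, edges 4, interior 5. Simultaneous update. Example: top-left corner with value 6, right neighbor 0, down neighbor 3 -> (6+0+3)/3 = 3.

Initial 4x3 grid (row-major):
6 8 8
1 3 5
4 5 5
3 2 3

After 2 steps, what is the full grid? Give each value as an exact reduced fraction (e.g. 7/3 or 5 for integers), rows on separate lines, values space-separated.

Answer: 59/12 453/80 37/6
323/80 116/25 423/80
271/80 96/25 1013/240
19/6 803/240 133/36

Derivation:
After step 1:
  5 25/4 7
  7/2 22/5 21/4
  13/4 19/5 9/2
  3 13/4 10/3
After step 2:
  59/12 453/80 37/6
  323/80 116/25 423/80
  271/80 96/25 1013/240
  19/6 803/240 133/36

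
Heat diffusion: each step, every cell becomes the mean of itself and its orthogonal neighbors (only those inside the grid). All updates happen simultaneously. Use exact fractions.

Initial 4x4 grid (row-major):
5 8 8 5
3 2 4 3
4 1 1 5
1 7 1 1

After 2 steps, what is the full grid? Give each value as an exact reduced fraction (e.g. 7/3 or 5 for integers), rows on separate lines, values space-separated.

Answer: 175/36 157/30 157/30 95/18
881/240 389/100 201/50 941/240
51/16 11/4 14/5 689/240
35/12 3 73/30 22/9

Derivation:
After step 1:
  16/3 23/4 25/4 16/3
  7/2 18/5 18/5 17/4
  9/4 3 12/5 5/2
  4 5/2 5/2 7/3
After step 2:
  175/36 157/30 157/30 95/18
  881/240 389/100 201/50 941/240
  51/16 11/4 14/5 689/240
  35/12 3 73/30 22/9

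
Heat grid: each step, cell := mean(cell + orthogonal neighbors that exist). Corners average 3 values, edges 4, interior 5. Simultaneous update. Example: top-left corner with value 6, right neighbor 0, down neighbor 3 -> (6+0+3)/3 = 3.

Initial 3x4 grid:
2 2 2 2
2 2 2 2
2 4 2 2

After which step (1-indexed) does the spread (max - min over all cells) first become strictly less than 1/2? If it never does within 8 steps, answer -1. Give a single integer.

Step 1: max=8/3, min=2, spread=2/3
Step 2: max=151/60, min=2, spread=31/60
Step 3: max=1291/540, min=2, spread=211/540
  -> spread < 1/2 first at step 3
Step 4: max=124897/54000, min=1847/900, spread=14077/54000
Step 5: max=1112407/486000, min=111683/54000, spread=5363/24300
Step 6: max=32900809/14580000, min=62869/30000, spread=93859/583200
Step 7: max=1959874481/874800000, min=102536467/48600000, spread=4568723/34992000
Step 8: max=116756435629/52488000000, min=3097618889/1458000000, spread=8387449/83980800

Answer: 3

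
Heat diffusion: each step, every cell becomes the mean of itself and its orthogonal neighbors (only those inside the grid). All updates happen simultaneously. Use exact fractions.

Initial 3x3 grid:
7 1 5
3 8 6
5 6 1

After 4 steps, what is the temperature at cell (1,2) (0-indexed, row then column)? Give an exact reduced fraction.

Answer: 506389/108000

Derivation:
Step 1: cell (1,2) = 5
Step 2: cell (1,2) = 68/15
Step 3: cell (1,2) = 17299/3600
Step 4: cell (1,2) = 506389/108000
Full grid after step 4:
  156209/32400 4053487/864000 22693/4800
  4151237/864000 436361/90000 506389/108000
  638261/129600 43147/9000 77867/16200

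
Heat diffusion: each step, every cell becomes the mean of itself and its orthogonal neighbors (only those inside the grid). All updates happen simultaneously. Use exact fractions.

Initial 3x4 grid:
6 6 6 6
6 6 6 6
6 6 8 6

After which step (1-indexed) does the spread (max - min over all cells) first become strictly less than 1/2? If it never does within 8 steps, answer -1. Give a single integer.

Step 1: max=20/3, min=6, spread=2/3
Step 2: max=391/60, min=6, spread=31/60
Step 3: max=3451/540, min=6, spread=211/540
  -> spread < 1/2 first at step 3
Step 4: max=340897/54000, min=5447/900, spread=14077/54000
Step 5: max=3056407/486000, min=327683/54000, spread=5363/24300
Step 6: max=91220809/14580000, min=182869/30000, spread=93859/583200
Step 7: max=5459074481/874800000, min=296936467/48600000, spread=4568723/34992000
Step 8: max=326708435629/52488000000, min=8929618889/1458000000, spread=8387449/83980800

Answer: 3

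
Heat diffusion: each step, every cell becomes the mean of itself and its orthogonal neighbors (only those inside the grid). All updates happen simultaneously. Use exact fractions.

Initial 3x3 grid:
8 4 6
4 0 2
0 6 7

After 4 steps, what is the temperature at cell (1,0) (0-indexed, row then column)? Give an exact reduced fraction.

Answer: 817657/216000

Derivation:
Step 1: cell (1,0) = 3
Step 2: cell (1,0) = 223/60
Step 3: cell (1,0) = 1657/450
Step 4: cell (1,0) = 817657/216000
Full grid after step 4:
  255017/64800 1735939/432000 57851/14400
  817657/216000 686593/180000 377917/96000
  467659/129600 3213503/864000 41057/10800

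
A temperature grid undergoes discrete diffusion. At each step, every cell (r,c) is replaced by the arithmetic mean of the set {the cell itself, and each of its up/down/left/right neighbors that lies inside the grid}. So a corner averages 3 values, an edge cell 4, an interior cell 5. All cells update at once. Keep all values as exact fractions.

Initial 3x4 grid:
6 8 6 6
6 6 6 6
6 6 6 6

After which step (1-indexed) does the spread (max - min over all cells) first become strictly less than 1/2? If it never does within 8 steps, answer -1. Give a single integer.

Step 1: max=20/3, min=6, spread=2/3
Step 2: max=391/60, min=6, spread=31/60
Step 3: max=3451/540, min=6, spread=211/540
  -> spread < 1/2 first at step 3
Step 4: max=340897/54000, min=5447/900, spread=14077/54000
Step 5: max=3056407/486000, min=327683/54000, spread=5363/24300
Step 6: max=91220809/14580000, min=182869/30000, spread=93859/583200
Step 7: max=5459074481/874800000, min=296936467/48600000, spread=4568723/34992000
Step 8: max=326708435629/52488000000, min=8929618889/1458000000, spread=8387449/83980800

Answer: 3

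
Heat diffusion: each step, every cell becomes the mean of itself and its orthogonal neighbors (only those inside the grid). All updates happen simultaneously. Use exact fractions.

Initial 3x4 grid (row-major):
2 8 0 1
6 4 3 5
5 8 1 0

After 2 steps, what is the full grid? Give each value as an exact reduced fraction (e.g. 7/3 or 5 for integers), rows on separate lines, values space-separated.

Answer: 157/36 529/120 111/40 29/12
1303/240 413/100 333/100 177/80
181/36 589/120 121/40 29/12

Derivation:
After step 1:
  16/3 7/2 3 2
  17/4 29/5 13/5 9/4
  19/3 9/2 3 2
After step 2:
  157/36 529/120 111/40 29/12
  1303/240 413/100 333/100 177/80
  181/36 589/120 121/40 29/12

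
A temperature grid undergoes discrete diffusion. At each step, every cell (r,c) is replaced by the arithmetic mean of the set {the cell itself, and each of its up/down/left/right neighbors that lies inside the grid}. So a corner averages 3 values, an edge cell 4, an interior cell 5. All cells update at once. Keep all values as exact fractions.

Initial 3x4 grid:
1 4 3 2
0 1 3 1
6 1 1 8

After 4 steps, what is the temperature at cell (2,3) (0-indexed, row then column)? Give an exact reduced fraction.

Answer: 184631/64800

Derivation:
Step 1: cell (2,3) = 10/3
Step 2: cell (2,3) = 121/36
Step 3: cell (2,3) = 781/270
Step 4: cell (2,3) = 184631/64800
Full grid after step 4:
  133411/64800 479197/216000 173399/72000 4771/1800
  152959/72000 44649/20000 231133/90000 1167679/432000
  35309/16200 257161/108000 281911/108000 184631/64800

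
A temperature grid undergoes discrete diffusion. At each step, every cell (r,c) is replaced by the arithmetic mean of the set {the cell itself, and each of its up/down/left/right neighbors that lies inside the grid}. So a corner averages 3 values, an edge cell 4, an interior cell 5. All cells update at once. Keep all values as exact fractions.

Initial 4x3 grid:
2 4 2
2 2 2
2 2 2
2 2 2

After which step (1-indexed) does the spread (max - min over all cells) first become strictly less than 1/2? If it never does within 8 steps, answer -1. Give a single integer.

Step 1: max=8/3, min=2, spread=2/3
Step 2: max=307/120, min=2, spread=67/120
Step 3: max=2597/1080, min=2, spread=437/1080
  -> spread < 1/2 first at step 3
Step 4: max=1021531/432000, min=1009/500, spread=29951/86400
Step 5: max=8991821/3888000, min=6908/3375, spread=206761/777600
Step 6: max=3566595571/1555200000, min=5565671/2700000, spread=14430763/62208000
Step 7: max=211731741689/93312000000, min=449652727/216000000, spread=139854109/746496000
Step 8: max=12619911890251/5598720000000, min=40731228977/19440000000, spread=7114543559/44789760000

Answer: 3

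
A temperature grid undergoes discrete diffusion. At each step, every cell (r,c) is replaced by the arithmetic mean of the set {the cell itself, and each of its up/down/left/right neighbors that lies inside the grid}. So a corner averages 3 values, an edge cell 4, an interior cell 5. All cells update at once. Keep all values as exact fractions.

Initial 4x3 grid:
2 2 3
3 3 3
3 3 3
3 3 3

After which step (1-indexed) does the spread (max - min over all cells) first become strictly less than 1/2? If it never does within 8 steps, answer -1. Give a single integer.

Answer: 2

Derivation:
Step 1: max=3, min=7/3, spread=2/3
Step 2: max=3, min=91/36, spread=17/36
  -> spread < 1/2 first at step 2
Step 3: max=3, min=5633/2160, spread=847/2160
Step 4: max=671/225, min=86569/32400, spread=2011/6480
Step 5: max=320287/108000, min=10533217/3888000, spread=199423/777600
Step 6: max=6364751/2160000, min=638935133/233280000, spread=1938319/9331200
Step 7: max=569755801/194400000, min=38628722947/13996800000, spread=95747789/559872000
Step 8: max=34018856059/11664000000, min=2331854744873/839808000000, spread=940023131/6718464000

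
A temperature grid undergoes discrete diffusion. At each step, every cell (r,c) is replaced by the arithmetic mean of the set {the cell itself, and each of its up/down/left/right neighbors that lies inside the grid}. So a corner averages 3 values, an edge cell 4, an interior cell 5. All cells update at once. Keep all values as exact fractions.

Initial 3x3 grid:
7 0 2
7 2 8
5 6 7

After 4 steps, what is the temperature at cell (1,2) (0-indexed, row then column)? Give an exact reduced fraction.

Answer: 4094429/864000

Derivation:
Step 1: cell (1,2) = 19/4
Step 2: cell (1,2) = 1181/240
Step 3: cell (1,2) = 66907/14400
Step 4: cell (1,2) = 4094429/864000
Full grid after step 4:
  143003/32400 1249643/288000 276581/64800
  4191679/864000 565741/120000 4094429/864000
  24781/4800 125189/24000 73493/14400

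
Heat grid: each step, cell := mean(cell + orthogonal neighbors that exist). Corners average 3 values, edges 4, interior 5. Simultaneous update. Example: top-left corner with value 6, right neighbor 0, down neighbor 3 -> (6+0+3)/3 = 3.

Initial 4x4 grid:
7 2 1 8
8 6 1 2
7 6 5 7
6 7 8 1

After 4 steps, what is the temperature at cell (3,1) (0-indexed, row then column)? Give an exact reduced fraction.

Answer: 320209/54000

Derivation:
Step 1: cell (3,1) = 27/4
Step 2: cell (3,1) = 373/60
Step 3: cell (3,1) = 11053/1800
Step 4: cell (3,1) = 320209/54000
Full grid after step 4:
  337993/64800 2539/540 27437/6750 50051/12960
  242783/43200 182183/36000 801013/180000 884269/216000
  1315051/216000 1017751/180000 891497/180000 1008413/216000
  410437/64800 320209/54000 291557/54000 322091/64800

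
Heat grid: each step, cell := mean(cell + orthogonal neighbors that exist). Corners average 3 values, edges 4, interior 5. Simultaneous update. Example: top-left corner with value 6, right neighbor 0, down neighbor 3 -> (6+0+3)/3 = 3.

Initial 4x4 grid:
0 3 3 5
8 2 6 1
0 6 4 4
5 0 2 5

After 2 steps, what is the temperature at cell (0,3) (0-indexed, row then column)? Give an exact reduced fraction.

Step 1: cell (0,3) = 3
Step 2: cell (0,3) = 15/4
Full grid after step 2:
  49/18 179/48 249/80 15/4
  191/48 151/50 417/100 137/40
  679/240 99/25 13/4 467/120
  29/9 151/60 211/60 119/36

Answer: 15/4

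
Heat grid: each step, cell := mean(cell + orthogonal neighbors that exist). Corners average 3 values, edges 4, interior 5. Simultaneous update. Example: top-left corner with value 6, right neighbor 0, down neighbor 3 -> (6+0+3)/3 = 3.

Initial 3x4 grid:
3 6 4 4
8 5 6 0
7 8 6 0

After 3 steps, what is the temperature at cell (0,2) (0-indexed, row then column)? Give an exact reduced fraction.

Step 1: cell (0,2) = 5
Step 2: cell (0,2) = 491/120
Step 3: cell (0,2) = 989/225
Full grid after step 3:
  12361/2160 9157/1800 989/225 929/270
  85951/14400 34169/6000 12917/3000 25303/7200
  14041/2160 10357/1800 701/150 313/90

Answer: 989/225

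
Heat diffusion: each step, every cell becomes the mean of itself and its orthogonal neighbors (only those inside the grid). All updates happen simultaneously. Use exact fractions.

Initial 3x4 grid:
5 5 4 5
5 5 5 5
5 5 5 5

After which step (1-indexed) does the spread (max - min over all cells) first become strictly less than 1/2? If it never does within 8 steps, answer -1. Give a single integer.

Step 1: max=5, min=14/3, spread=1/3
  -> spread < 1/2 first at step 1
Step 2: max=5, min=569/120, spread=31/120
Step 3: max=5, min=5189/1080, spread=211/1080
Step 4: max=8953/1800, min=523103/108000, spread=14077/108000
Step 5: max=536317/108000, min=4719593/972000, spread=5363/48600
Step 6: max=297131/60000, min=142059191/29160000, spread=93859/1166400
Step 7: max=480663533/97200000, min=8537725519/1749600000, spread=4568723/69984000
Step 8: max=14398381111/2916000000, min=513099564371/104976000000, spread=8387449/167961600

Answer: 1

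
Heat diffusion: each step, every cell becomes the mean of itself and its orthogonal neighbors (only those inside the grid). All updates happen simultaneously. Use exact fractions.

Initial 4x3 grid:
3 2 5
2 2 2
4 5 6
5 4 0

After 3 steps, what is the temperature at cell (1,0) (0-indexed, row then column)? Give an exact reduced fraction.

Answer: 22853/7200

Derivation:
Step 1: cell (1,0) = 11/4
Step 2: cell (1,0) = 701/240
Step 3: cell (1,0) = 22853/7200
Full grid after step 3:
  6011/2160 1343/450 137/45
  22853/7200 18689/6000 997/300
  25553/7200 21679/6000 12289/3600
  8357/2160 26383/7200 3901/1080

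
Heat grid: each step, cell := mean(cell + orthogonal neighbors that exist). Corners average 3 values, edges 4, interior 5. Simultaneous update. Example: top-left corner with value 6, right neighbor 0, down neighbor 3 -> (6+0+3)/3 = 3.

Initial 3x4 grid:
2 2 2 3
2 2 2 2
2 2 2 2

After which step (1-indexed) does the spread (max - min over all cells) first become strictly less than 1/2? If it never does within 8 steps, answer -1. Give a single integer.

Answer: 1

Derivation:
Step 1: max=7/3, min=2, spread=1/3
  -> spread < 1/2 first at step 1
Step 2: max=41/18, min=2, spread=5/18
Step 3: max=473/216, min=2, spread=41/216
Step 4: max=56057/25920, min=2, spread=4217/25920
Step 5: max=3319549/1555200, min=14479/7200, spread=38417/311040
Step 6: max=197824211/93312000, min=290597/144000, spread=1903471/18662400
Step 7: max=11798429089/5598720000, min=8755759/4320000, spread=18038617/223948800
Step 8: max=705114582851/335923200000, min=790526759/388800000, spread=883978523/13436928000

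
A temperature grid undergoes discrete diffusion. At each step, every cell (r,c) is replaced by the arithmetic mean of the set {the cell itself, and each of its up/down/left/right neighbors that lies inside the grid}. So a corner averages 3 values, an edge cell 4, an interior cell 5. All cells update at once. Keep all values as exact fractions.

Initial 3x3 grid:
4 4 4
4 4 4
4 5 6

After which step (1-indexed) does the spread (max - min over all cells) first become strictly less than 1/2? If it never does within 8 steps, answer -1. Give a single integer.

Answer: 4

Derivation:
Step 1: max=5, min=4, spread=1
Step 2: max=19/4, min=4, spread=3/4
Step 3: max=3299/720, min=731/180, spread=25/48
Step 4: max=194153/43200, min=22291/5400, spread=211/576
  -> spread < 1/2 first at step 4
Step 5: max=3830297/864000, min=33409/8000, spread=1777/6912
Step 6: max=683398177/155520000, min=10239493/2430000, spread=14971/82944
Step 7: max=40744670419/9331200000, min=9890571511/2332800000, spread=126121/995328
Step 8: max=811375302131/186624000000, min=99346719407/23328000000, spread=1062499/11943936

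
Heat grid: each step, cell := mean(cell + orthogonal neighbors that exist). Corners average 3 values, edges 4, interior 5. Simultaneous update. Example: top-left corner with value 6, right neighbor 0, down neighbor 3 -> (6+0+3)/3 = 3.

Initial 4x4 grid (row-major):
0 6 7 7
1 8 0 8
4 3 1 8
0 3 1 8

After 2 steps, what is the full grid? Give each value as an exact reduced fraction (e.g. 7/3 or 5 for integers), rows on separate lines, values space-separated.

Answer: 65/18 971/240 1343/240 217/36
671/240 207/50 87/20 181/30
683/240 11/4 207/50 76/15
73/36 167/60 199/60 91/18

Derivation:
After step 1:
  7/3 21/4 5 22/3
  13/4 18/5 24/5 23/4
  2 19/5 13/5 25/4
  7/3 7/4 13/4 17/3
After step 2:
  65/18 971/240 1343/240 217/36
  671/240 207/50 87/20 181/30
  683/240 11/4 207/50 76/15
  73/36 167/60 199/60 91/18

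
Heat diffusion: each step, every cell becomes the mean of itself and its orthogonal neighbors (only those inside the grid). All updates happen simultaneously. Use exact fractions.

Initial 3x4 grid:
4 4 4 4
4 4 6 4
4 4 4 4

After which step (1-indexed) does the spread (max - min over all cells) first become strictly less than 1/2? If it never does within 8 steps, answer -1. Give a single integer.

Answer: 2

Derivation:
Step 1: max=9/2, min=4, spread=1/2
Step 2: max=223/50, min=4, spread=23/50
  -> spread < 1/2 first at step 2
Step 3: max=10411/2400, min=813/200, spread=131/480
Step 4: max=92951/21600, min=14791/3600, spread=841/4320
Step 5: max=37102051/8640000, min=2973373/720000, spread=56863/345600
Step 6: max=332574341/77760000, min=26909543/6480000, spread=386393/3110400
Step 7: max=132809723131/31104000000, min=10788358813/2592000000, spread=26795339/248832000
Step 8: max=7948775714129/1866240000000, min=649166149667/155520000000, spread=254051069/2985984000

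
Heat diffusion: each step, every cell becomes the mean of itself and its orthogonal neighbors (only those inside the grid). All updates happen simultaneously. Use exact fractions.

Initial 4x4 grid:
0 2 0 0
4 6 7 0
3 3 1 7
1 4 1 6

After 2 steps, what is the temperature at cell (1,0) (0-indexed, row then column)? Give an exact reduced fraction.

Answer: 31/10

Derivation:
Step 1: cell (1,0) = 13/4
Step 2: cell (1,0) = 31/10
Full grid after step 2:
  29/12 213/80 141/80 23/12
  31/10 317/100 67/20 49/20
  181/60 83/25 33/10 58/15
  23/9 679/240 823/240 67/18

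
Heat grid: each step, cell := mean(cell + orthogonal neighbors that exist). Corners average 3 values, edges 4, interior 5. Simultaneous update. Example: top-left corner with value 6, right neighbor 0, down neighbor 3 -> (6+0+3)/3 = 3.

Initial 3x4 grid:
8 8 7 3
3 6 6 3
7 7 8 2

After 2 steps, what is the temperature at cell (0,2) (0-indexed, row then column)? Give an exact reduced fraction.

Step 1: cell (0,2) = 6
Step 2: cell (0,2) = 283/48
Full grid after step 2:
  235/36 307/48 283/48 83/18
  6 129/20 109/20 109/24
  56/9 293/48 277/48 163/36

Answer: 283/48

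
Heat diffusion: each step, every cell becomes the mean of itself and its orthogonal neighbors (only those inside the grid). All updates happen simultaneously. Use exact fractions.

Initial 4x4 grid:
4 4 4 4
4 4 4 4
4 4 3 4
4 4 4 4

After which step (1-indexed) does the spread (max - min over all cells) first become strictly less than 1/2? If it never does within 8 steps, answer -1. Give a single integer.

Answer: 1

Derivation:
Step 1: max=4, min=15/4, spread=1/4
  -> spread < 1/2 first at step 1
Step 2: max=4, min=189/50, spread=11/50
Step 3: max=4, min=9233/2400, spread=367/2400
Step 4: max=2387/600, min=41629/10800, spread=1337/10800
Step 5: max=71531/18000, min=1254331/324000, spread=33227/324000
Step 6: max=427951/108000, min=37665673/9720000, spread=849917/9720000
Step 7: max=6411467/1620000, min=1132685653/291600000, spread=21378407/291600000
Step 8: max=1920311657/486000000, min=34025537629/8748000000, spread=540072197/8748000000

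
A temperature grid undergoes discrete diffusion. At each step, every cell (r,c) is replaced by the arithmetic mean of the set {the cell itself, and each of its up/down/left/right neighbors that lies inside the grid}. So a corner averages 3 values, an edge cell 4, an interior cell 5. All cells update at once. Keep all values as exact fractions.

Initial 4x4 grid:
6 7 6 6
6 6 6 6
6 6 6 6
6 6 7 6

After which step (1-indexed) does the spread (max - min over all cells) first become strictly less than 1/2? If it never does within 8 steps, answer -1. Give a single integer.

Step 1: max=19/3, min=6, spread=1/3
  -> spread < 1/2 first at step 1
Step 2: max=751/120, min=6, spread=31/120
Step 3: max=6691/1080, min=437/72, spread=17/135
Step 4: max=133163/21600, min=27391/4500, spread=8431/108000
Step 5: max=239167/38880, min=1977133/324000, spread=1493/30375
Step 6: max=178988953/29160000, min=990259/162000, spread=742333/29160000
Step 7: max=5367147031/874800000, min=356663801/58320000, spread=134297/6834375
Step 8: max=160892055961/26244000000, min=53536334899/8748000000, spread=1105669/102515625

Answer: 1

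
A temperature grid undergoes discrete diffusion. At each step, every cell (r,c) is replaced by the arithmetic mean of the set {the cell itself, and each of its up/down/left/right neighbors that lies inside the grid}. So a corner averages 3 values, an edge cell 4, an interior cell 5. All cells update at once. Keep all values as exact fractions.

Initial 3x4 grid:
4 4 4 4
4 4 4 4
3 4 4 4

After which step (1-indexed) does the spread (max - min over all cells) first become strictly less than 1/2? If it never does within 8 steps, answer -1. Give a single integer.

Answer: 1

Derivation:
Step 1: max=4, min=11/3, spread=1/3
  -> spread < 1/2 first at step 1
Step 2: max=4, min=67/18, spread=5/18
Step 3: max=4, min=823/216, spread=41/216
Step 4: max=4, min=99463/25920, spread=4217/25920
Step 5: max=28721/7200, min=6011651/1555200, spread=38417/311040
Step 6: max=573403/144000, min=362047789/93312000, spread=1903471/18662400
Step 7: max=17164241/4320000, min=21793890911/5598720000, spread=18038617/223948800
Step 8: max=1542273241/388800000, min=1310424617149/335923200000, spread=883978523/13436928000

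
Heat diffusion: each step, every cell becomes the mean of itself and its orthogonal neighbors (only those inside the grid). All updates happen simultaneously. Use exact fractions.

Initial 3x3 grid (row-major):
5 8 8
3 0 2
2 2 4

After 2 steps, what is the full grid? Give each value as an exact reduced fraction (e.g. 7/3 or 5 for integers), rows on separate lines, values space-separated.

Answer: 157/36 235/48 59/12
79/24 13/4 91/24
41/18 5/2 49/18

Derivation:
After step 1:
  16/3 21/4 6
  5/2 3 7/2
  7/3 2 8/3
After step 2:
  157/36 235/48 59/12
  79/24 13/4 91/24
  41/18 5/2 49/18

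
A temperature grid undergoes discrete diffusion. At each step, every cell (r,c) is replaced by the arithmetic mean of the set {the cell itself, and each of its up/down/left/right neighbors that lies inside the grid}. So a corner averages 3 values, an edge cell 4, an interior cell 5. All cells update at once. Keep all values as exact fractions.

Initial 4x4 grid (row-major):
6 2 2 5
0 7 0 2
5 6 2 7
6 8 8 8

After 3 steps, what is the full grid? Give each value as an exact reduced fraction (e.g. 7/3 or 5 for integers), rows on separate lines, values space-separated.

Answer: 1505/432 3119/900 913/300 2257/720
29827/7200 22459/6000 7391/2000 8819/2400
35147/7200 30263/6000 29353/6000 35473/7200
12521/2160 5299/900 5381/900 12871/2160

Derivation:
After step 1:
  8/3 17/4 9/4 3
  9/2 3 13/5 7/2
  17/4 28/5 23/5 19/4
  19/3 7 13/2 23/3
After step 2:
  137/36 73/24 121/40 35/12
  173/48 399/100 319/100 277/80
  1241/240 489/100 481/100 1231/240
  211/36 763/120 773/120 227/36
After step 3:
  1505/432 3119/900 913/300 2257/720
  29827/7200 22459/6000 7391/2000 8819/2400
  35147/7200 30263/6000 29353/6000 35473/7200
  12521/2160 5299/900 5381/900 12871/2160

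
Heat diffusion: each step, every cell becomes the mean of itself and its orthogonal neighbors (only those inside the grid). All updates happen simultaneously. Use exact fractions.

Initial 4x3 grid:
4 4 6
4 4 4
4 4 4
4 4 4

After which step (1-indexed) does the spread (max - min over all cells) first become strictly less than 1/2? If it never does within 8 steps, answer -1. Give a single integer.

Answer: 3

Derivation:
Step 1: max=14/3, min=4, spread=2/3
Step 2: max=41/9, min=4, spread=5/9
Step 3: max=473/108, min=4, spread=41/108
  -> spread < 1/2 first at step 3
Step 4: max=56057/12960, min=4, spread=4217/12960
Step 5: max=3319549/777600, min=14479/3600, spread=38417/155520
Step 6: max=197824211/46656000, min=290597/72000, spread=1903471/9331200
Step 7: max=11798429089/2799360000, min=8755759/2160000, spread=18038617/111974400
Step 8: max=705114582851/167961600000, min=790526759/194400000, spread=883978523/6718464000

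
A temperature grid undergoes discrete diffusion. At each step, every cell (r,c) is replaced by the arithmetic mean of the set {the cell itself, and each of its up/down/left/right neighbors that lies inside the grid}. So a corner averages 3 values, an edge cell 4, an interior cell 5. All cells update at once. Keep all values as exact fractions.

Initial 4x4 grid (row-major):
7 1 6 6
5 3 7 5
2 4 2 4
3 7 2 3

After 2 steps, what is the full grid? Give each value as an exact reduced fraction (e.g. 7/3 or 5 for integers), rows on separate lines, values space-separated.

Answer: 77/18 211/48 1171/240 97/18
193/48 207/50 229/50 289/60
307/80 189/50 19/5 79/20
23/6 151/40 143/40 10/3

Derivation:
After step 1:
  13/3 17/4 5 17/3
  17/4 4 23/5 11/2
  7/2 18/5 19/5 7/2
  4 4 7/2 3
After step 2:
  77/18 211/48 1171/240 97/18
  193/48 207/50 229/50 289/60
  307/80 189/50 19/5 79/20
  23/6 151/40 143/40 10/3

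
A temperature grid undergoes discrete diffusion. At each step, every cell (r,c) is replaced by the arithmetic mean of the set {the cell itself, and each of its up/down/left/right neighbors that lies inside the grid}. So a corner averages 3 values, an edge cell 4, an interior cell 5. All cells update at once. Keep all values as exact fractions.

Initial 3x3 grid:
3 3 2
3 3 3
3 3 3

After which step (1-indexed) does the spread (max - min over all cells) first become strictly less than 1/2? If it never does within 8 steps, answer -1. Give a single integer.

Step 1: max=3, min=8/3, spread=1/3
  -> spread < 1/2 first at step 1
Step 2: max=3, min=49/18, spread=5/18
Step 3: max=3, min=607/216, spread=41/216
Step 4: max=1069/360, min=36749/12960, spread=347/2592
Step 5: max=10643/3600, min=2225863/777600, spread=2921/31104
Step 6: max=1270517/432000, min=134139461/46656000, spread=24611/373248
Step 7: max=28503259/9720000, min=8079357967/2799360000, spread=207329/4478976
Step 8: max=1516398401/518400000, min=485854847549/167961600000, spread=1746635/53747712

Answer: 1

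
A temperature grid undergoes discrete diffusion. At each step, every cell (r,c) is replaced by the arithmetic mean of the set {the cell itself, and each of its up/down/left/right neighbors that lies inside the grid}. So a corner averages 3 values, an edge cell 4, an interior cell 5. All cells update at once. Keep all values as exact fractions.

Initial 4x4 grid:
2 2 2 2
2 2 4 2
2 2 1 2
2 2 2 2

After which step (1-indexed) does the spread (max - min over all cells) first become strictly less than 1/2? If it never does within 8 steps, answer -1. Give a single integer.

Step 1: max=5/2, min=7/4, spread=3/4
Step 2: max=59/25, min=11/6, spread=79/150
Step 3: max=341/150, min=4589/2400, spread=289/800
  -> spread < 1/2 first at step 3
Step 4: max=48311/21600, min=9401/4800, spread=12013/43200
Step 5: max=591841/270000, min=85639/43200, spread=75463/360000
Step 6: max=42367883/19440000, min=43157167/21600000, spread=35264327/194400000
Step 7: max=1257522749/583200000, min=390669707/194400000, spread=21378407/145800000
Step 8: max=37537053131/17496000000, min=11792254781/5832000000, spread=540072197/4374000000

Answer: 3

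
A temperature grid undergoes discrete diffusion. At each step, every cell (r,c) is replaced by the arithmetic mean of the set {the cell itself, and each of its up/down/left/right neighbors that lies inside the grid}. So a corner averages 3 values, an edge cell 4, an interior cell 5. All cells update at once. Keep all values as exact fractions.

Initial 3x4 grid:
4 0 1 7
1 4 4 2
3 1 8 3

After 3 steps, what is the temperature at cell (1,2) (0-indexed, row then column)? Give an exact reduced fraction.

Answer: 20839/6000

Derivation:
Step 1: cell (1,2) = 19/5
Step 2: cell (1,2) = 84/25
Step 3: cell (1,2) = 20839/6000
Full grid after step 3:
  953/432 19153/7200 21833/7200 7493/2160
  9259/3600 16319/6000 20839/6000 1663/450
  71/27 2891/900 12979/3600 1081/270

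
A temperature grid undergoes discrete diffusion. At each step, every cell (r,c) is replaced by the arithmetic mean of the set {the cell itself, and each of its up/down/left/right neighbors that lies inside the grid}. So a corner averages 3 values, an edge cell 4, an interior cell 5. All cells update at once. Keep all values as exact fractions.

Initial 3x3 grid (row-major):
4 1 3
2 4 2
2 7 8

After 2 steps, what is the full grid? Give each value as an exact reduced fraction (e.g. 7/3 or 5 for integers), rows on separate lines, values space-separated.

After step 1:
  7/3 3 2
  3 16/5 17/4
  11/3 21/4 17/3
After step 2:
  25/9 79/30 37/12
  61/20 187/50 907/240
  143/36 1067/240 91/18

Answer: 25/9 79/30 37/12
61/20 187/50 907/240
143/36 1067/240 91/18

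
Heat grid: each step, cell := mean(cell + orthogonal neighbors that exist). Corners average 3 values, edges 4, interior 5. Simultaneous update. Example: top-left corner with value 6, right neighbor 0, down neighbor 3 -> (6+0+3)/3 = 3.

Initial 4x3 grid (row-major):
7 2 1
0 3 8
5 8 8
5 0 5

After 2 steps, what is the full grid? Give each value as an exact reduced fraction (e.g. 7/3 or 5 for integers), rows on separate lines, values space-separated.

After step 1:
  3 13/4 11/3
  15/4 21/5 5
  9/2 24/5 29/4
  10/3 9/2 13/3
After step 2:
  10/3 847/240 143/36
  309/80 21/5 1207/240
  983/240 101/20 1283/240
  37/9 509/120 193/36

Answer: 10/3 847/240 143/36
309/80 21/5 1207/240
983/240 101/20 1283/240
37/9 509/120 193/36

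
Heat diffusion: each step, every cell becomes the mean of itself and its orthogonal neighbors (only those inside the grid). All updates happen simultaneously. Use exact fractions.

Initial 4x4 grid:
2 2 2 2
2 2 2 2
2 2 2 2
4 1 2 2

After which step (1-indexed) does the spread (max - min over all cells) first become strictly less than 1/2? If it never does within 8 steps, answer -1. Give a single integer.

Answer: 2

Derivation:
Step 1: max=5/2, min=7/4, spread=3/4
Step 2: max=85/36, min=191/100, spread=203/450
  -> spread < 1/2 first at step 2
Step 3: max=7879/3600, min=587/300, spread=167/720
Step 4: max=70189/32400, min=10609/5400, spread=1307/6480
Step 5: max=2060887/972000, min=534419/270000, spread=684893/4860000
Step 6: max=61392223/29160000, min=429817/216000, spread=210433/1822500
Step 7: max=1825663219/874800000, min=33676/16875, spread=79899379/874800000
Step 8: max=54511462939/26244000000, min=9718476331/4860000000, spread=5079226879/65610000000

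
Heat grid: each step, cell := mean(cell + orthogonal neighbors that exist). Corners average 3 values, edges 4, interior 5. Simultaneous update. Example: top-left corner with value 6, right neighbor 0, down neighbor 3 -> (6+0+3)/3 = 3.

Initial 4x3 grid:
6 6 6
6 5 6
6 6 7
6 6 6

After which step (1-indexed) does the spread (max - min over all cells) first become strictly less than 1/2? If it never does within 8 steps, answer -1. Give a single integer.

Step 1: max=19/3, min=23/4, spread=7/12
Step 2: max=223/36, min=35/6, spread=13/36
  -> spread < 1/2 first at step 2
Step 3: max=2653/432, min=2113/360, spread=587/2160
Step 4: max=395363/64800, min=253777/43200, spread=5879/25920
Step 5: max=2950649/486000, min=15282293/2592000, spread=272701/1555200
Step 6: max=705897349/116640000, min=919022107/155520000, spread=2660923/18662400
Step 7: max=42242524991/6998400000, min=55268121713/9331200000, spread=126629393/1119744000
Step 8: max=2529787212769/419904000000, min=3321726750067/559872000000, spread=1231748807/13436928000

Answer: 2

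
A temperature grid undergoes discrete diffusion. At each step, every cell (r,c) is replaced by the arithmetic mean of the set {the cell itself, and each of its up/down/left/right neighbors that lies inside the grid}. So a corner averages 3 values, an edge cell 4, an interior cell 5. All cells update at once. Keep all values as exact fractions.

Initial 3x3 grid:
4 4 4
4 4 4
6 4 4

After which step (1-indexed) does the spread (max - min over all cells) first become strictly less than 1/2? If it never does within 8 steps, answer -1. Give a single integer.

Answer: 3

Derivation:
Step 1: max=14/3, min=4, spread=2/3
Step 2: max=41/9, min=4, spread=5/9
Step 3: max=473/108, min=4, spread=41/108
  -> spread < 1/2 first at step 3
Step 4: max=28051/6480, min=731/180, spread=347/1296
Step 5: max=1662137/388800, min=7357/1800, spread=2921/15552
Step 6: max=99140539/23328000, min=889483/216000, spread=24611/186624
Step 7: max=5917442033/1399680000, min=20096741/4860000, spread=207329/2239488
Step 8: max=353953152451/83980800000, min=1075601599/259200000, spread=1746635/26873856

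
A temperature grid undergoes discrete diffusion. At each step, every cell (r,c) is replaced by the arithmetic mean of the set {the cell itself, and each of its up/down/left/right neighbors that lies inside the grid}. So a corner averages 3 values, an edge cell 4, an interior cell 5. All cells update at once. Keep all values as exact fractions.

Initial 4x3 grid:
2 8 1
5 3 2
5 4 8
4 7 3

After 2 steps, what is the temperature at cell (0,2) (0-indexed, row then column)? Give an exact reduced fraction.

Step 1: cell (0,2) = 11/3
Step 2: cell (0,2) = 32/9
Full grid after step 2:
  49/12 497/120 32/9
  353/80 411/100 949/240
  1139/240 461/100 383/80
  43/9 637/120 59/12

Answer: 32/9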